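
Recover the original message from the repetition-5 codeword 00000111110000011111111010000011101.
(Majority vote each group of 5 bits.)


Groups: 00000, 11111, 00000, 11111, 11101, 00000, 11101
Majority votes: 0101101

0101101


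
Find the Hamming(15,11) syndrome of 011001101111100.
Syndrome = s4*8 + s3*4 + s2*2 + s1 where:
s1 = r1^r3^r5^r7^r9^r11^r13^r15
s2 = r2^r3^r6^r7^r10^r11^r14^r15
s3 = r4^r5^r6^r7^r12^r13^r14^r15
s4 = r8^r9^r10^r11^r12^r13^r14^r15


s1=1, s2=0, s3=0, s4=1

Syndrome = 9 (error at position 9)


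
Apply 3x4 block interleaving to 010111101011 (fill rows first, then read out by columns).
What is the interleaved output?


Matrix:
  0101
  1110
  1011
Read columns: 011110011101

011110011101


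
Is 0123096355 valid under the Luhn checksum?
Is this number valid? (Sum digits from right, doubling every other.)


Luhn sum = 29
29 mod 10 = 9

Invalid (Luhn sum mod 10 = 9)


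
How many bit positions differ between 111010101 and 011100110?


XOR: 100110011
Count of 1s: 5

5


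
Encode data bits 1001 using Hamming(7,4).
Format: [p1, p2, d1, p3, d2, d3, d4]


Parity bits: p1=0, p2=0, p3=1

0011001


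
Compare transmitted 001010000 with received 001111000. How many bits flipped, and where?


XOR: 000101000

2 error(s) at position(s): 3, 5


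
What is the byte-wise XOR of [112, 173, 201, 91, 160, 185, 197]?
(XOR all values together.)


XOR chain: 112 ^ 173 ^ 201 ^ 91 ^ 160 ^ 185 ^ 197 = 147

147


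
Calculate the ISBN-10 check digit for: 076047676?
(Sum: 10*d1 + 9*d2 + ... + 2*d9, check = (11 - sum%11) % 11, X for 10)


Weighted sum: 227
227 mod 11 = 7

Check digit: 4


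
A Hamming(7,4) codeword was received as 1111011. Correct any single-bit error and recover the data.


Syndrome = 5: error at position 5

Data: 1111 (corrected bit 5)


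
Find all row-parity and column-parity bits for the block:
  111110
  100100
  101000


Row parities: 100
Column parities: 110010

Row P: 100, Col P: 110010, Corner: 1


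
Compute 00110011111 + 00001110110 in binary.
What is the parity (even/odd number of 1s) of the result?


00110011111 = 415
00001110110 = 118
Sum = 533 = 1000010101
1s count = 4

even parity (4 ones in 1000010101)


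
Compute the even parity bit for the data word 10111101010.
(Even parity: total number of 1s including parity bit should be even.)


Number of 1s in data: 7
Parity bit: 1

1


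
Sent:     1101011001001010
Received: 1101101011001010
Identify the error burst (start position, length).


XOR: 0000110010000000

Burst at position 4, length 5


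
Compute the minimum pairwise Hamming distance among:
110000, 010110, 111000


Comparing all pairs, minimum distance: 1
Can detect 0 errors, correct 0 errors

1


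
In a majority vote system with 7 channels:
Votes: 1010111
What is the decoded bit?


Ones: 5 out of 7
Threshold: 4

1 (5/7 voted 1)


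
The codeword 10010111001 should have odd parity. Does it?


Number of 1s: 6

No, parity error (6 ones)


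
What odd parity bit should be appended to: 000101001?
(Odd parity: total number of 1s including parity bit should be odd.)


Number of 1s in data: 3
Parity bit: 0

0


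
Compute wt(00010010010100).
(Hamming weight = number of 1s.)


Counting 1s in 00010010010100

4


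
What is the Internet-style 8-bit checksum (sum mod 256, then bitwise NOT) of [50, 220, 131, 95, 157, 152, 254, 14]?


Sum = 1073 mod 256 = 49
Complement = 206

206


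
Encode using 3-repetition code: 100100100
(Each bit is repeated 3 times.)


Each bit -> 3 copies

111000000111000000111000000


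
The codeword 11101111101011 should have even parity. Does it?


Number of 1s: 11

No, parity error (11 ones)


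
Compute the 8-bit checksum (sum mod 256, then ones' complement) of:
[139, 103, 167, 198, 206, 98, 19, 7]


Sum = 937 mod 256 = 169
Complement = 86

86


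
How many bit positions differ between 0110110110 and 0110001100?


XOR: 0000111010
Count of 1s: 4

4


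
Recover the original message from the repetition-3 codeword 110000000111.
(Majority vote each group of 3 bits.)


Groups: 110, 000, 000, 111
Majority votes: 1001

1001


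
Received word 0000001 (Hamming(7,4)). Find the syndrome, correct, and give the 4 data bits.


Syndrome = 7: error at position 7

Data: 0000 (corrected bit 7)


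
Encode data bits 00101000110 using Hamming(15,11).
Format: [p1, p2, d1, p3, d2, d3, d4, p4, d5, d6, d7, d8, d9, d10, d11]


Parity bits: p1=0, p2=0, p3=1, p4=1

000101011000110


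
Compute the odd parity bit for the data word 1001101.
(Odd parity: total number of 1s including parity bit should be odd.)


Number of 1s in data: 4
Parity bit: 1

1


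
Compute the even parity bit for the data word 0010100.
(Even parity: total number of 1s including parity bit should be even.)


Number of 1s in data: 2
Parity bit: 0

0


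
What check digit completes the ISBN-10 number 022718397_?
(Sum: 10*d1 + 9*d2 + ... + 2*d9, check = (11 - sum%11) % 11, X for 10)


Weighted sum: 182
182 mod 11 = 6

Check digit: 5


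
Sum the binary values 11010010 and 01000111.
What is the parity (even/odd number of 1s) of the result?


11010010 = 210
01000111 = 71
Sum = 281 = 100011001
1s count = 4

even parity (4 ones in 100011001)


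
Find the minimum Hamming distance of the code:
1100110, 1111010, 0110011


Comparing all pairs, minimum distance: 3
Can detect 2 errors, correct 1 errors

3


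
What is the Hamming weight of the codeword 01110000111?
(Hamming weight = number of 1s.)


Counting 1s in 01110000111

6


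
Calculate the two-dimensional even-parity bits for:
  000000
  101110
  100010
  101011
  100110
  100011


Row parities: 000011
Column parities: 100010

Row P: 000011, Col P: 100010, Corner: 0


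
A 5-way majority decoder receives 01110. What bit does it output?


Ones: 3 out of 5
Threshold: 3

1 (3/5 voted 1)


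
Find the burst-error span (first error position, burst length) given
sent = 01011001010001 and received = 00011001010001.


XOR: 01000000000000

Burst at position 1, length 1


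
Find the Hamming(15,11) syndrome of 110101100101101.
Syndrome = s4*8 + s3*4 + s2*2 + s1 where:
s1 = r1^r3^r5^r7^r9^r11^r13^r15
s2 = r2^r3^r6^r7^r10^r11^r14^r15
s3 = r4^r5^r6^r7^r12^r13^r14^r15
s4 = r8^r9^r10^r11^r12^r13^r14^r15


s1=0, s2=1, s3=0, s4=0

Syndrome = 2 (error at position 2)


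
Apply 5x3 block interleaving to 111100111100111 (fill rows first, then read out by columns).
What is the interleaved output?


Matrix:
  111
  100
  111
  100
  111
Read columns: 111111010110101

111111010110101


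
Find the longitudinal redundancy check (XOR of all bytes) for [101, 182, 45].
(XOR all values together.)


XOR chain: 101 ^ 182 ^ 45 = 254

254


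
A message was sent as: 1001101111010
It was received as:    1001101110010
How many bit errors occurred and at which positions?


XOR: 0000000001000

1 error(s) at position(s): 9


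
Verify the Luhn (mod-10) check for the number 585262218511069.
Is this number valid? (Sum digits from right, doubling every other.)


Luhn sum = 59
59 mod 10 = 9

Invalid (Luhn sum mod 10 = 9)


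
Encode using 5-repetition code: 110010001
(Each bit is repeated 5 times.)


Each bit -> 5 copies

111111111100000000001111100000000000000011111


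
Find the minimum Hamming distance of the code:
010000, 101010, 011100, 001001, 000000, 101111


Comparing all pairs, minimum distance: 1
Can detect 0 errors, correct 0 errors

1


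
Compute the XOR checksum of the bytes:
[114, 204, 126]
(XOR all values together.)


XOR chain: 114 ^ 204 ^ 126 = 192

192


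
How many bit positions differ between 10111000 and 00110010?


XOR: 10001010
Count of 1s: 3

3


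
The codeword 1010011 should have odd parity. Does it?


Number of 1s: 4

No, parity error (4 ones)


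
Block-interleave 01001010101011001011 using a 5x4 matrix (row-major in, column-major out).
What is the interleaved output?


Matrix:
  0100
  1010
  1010
  1100
  1011
Read columns: 01111100100110100001

01111100100110100001


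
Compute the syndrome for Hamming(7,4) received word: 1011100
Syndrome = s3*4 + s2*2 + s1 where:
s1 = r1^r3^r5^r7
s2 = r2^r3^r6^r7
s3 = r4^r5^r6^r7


s1=1, s2=1, s3=0

Syndrome = 3 (error at position 3)


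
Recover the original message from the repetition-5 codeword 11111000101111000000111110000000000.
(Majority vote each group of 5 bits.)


Groups: 11111, 00010, 11110, 00000, 11111, 00000, 00000
Majority votes: 1010100

1010100


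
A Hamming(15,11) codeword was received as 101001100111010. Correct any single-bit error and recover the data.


Syndrome = 0: no error detected

Data: 10110111010 (no errors)


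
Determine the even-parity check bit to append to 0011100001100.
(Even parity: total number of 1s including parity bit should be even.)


Number of 1s in data: 5
Parity bit: 1

1


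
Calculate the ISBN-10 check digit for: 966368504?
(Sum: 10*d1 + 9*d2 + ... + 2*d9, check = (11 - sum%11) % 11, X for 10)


Weighted sum: 317
317 mod 11 = 9

Check digit: 2


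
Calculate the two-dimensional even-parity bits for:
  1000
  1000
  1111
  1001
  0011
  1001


Row parities: 110000
Column parities: 1100

Row P: 110000, Col P: 1100, Corner: 0


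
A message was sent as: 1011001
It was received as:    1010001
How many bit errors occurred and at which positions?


XOR: 0001000

1 error(s) at position(s): 3


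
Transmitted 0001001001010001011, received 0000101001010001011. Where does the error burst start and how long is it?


XOR: 0001100000000000000

Burst at position 3, length 2


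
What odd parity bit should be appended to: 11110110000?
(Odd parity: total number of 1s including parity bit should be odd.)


Number of 1s in data: 6
Parity bit: 1

1


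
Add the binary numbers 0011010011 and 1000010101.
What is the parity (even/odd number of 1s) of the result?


0011010011 = 211
1000010101 = 533
Sum = 744 = 1011101000
1s count = 5

odd parity (5 ones in 1011101000)


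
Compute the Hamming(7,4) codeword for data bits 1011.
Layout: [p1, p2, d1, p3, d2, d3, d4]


Parity bits: p1=0, p2=1, p3=0

0110011


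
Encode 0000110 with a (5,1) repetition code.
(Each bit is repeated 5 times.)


Each bit -> 5 copies

00000000000000000000111111111100000


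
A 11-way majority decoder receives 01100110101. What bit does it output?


Ones: 6 out of 11
Threshold: 6

1 (6/11 voted 1)


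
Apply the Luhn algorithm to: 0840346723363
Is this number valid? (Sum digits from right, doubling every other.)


Luhn sum = 50
50 mod 10 = 0

Valid (Luhn sum mod 10 = 0)


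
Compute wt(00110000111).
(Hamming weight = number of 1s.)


Counting 1s in 00110000111

5


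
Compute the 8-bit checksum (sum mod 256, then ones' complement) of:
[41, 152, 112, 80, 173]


Sum = 558 mod 256 = 46
Complement = 209

209


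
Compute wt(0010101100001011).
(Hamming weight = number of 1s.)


Counting 1s in 0010101100001011

7


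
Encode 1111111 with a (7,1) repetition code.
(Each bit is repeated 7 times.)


Each bit -> 7 copies

1111111111111111111111111111111111111111111111111


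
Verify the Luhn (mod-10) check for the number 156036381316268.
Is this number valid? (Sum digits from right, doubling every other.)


Luhn sum = 48
48 mod 10 = 8

Invalid (Luhn sum mod 10 = 8)


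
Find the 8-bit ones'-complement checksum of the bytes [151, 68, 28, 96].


Sum = 343 mod 256 = 87
Complement = 168

168


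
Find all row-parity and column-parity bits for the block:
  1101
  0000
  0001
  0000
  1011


Row parities: 10101
Column parities: 0111

Row P: 10101, Col P: 0111, Corner: 1


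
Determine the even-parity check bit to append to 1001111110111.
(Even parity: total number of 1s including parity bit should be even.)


Number of 1s in data: 10
Parity bit: 0

0


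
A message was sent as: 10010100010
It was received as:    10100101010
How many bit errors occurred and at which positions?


XOR: 00110001000

3 error(s) at position(s): 2, 3, 7


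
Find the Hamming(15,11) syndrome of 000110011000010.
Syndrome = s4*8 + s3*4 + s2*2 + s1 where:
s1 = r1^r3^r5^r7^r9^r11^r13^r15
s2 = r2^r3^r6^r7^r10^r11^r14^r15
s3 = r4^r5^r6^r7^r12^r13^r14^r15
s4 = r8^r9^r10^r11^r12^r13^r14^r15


s1=0, s2=1, s3=1, s4=1

Syndrome = 14 (error at position 14)


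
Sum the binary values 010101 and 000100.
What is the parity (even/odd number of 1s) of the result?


010101 = 21
000100 = 4
Sum = 25 = 11001
1s count = 3

odd parity (3 ones in 11001)


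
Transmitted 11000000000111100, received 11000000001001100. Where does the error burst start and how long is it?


XOR: 00000000001110000

Burst at position 10, length 3


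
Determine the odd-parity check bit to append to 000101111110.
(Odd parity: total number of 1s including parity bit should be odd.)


Number of 1s in data: 7
Parity bit: 0

0


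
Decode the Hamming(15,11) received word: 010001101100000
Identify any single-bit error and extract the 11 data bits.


Syndrome = 0: no error detected

Data: 00111100000 (no errors)


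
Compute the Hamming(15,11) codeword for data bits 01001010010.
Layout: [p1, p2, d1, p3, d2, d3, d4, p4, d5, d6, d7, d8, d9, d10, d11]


Parity bits: p1=1, p2=0, p3=0, p4=1

100010011010010


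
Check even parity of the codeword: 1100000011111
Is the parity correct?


Number of 1s: 7

No, parity error (7 ones)


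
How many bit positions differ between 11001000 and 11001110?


XOR: 00000110
Count of 1s: 2

2


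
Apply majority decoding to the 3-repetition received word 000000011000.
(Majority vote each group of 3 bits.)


Groups: 000, 000, 011, 000
Majority votes: 0010

0010


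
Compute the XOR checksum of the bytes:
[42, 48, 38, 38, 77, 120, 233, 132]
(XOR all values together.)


XOR chain: 42 ^ 48 ^ 38 ^ 38 ^ 77 ^ 120 ^ 233 ^ 132 = 66

66


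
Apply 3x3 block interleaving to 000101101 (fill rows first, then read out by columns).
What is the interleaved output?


Matrix:
  000
  101
  101
Read columns: 011000011

011000011


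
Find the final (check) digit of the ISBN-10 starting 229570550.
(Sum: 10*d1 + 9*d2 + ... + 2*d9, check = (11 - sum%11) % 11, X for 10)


Weighted sum: 222
222 mod 11 = 2

Check digit: 9


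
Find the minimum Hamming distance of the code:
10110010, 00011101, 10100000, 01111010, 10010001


Comparing all pairs, minimum distance: 2
Can detect 1 errors, correct 0 errors

2


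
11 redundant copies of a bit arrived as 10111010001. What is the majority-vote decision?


Ones: 6 out of 11
Threshold: 6

1 (6/11 voted 1)


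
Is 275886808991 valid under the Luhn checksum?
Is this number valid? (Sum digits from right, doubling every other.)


Luhn sum = 66
66 mod 10 = 6

Invalid (Luhn sum mod 10 = 6)


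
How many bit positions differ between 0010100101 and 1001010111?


XOR: 1011110010
Count of 1s: 6

6


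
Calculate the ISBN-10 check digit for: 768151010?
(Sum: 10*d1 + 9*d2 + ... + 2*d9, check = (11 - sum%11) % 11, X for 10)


Weighted sum: 233
233 mod 11 = 2

Check digit: 9


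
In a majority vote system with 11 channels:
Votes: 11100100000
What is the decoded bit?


Ones: 4 out of 11
Threshold: 6

0 (4/11 voted 1)


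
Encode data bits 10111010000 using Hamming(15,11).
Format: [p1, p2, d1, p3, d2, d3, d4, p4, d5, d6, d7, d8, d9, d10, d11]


Parity bits: p1=0, p2=0, p3=0, p4=0

001001101010000


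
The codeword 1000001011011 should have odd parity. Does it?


Number of 1s: 6

No, parity error (6 ones)


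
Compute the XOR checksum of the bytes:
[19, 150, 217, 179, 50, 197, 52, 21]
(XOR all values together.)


XOR chain: 19 ^ 150 ^ 217 ^ 179 ^ 50 ^ 197 ^ 52 ^ 21 = 57

57


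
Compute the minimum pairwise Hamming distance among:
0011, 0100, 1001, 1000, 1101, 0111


Comparing all pairs, minimum distance: 1
Can detect 0 errors, correct 0 errors

1


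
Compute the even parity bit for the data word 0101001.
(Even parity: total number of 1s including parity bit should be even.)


Number of 1s in data: 3
Parity bit: 1

1


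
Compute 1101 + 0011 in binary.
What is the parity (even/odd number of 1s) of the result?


1101 = 13
0011 = 3
Sum = 16 = 10000
1s count = 1

odd parity (1 ones in 10000)


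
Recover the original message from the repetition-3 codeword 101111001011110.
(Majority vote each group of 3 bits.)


Groups: 101, 111, 001, 011, 110
Majority votes: 11011

11011


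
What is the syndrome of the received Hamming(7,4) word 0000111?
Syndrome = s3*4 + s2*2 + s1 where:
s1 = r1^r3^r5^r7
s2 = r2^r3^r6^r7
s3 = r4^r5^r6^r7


s1=0, s2=0, s3=1

Syndrome = 4 (error at position 4)


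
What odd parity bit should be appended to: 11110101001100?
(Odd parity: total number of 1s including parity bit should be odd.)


Number of 1s in data: 8
Parity bit: 1

1


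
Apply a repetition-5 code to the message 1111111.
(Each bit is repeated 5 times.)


Each bit -> 5 copies

11111111111111111111111111111111111


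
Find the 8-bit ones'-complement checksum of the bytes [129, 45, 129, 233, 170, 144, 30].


Sum = 880 mod 256 = 112
Complement = 143

143


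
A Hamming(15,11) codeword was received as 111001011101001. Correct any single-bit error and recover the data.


Syndrome = 14: error at position 14

Data: 10101101011 (corrected bit 14)


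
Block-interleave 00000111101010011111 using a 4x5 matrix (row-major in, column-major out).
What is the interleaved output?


Matrix:
  00000
  11110
  10100
  11111
Read columns: 01110101011101010001

01110101011101010001


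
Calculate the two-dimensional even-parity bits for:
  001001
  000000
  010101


Row parities: 001
Column parities: 011100

Row P: 001, Col P: 011100, Corner: 1


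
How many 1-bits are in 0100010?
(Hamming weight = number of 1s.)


Counting 1s in 0100010

2


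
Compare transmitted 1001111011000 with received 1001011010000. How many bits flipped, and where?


XOR: 0000100001000

2 error(s) at position(s): 4, 9


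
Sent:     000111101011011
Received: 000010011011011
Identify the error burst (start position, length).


XOR: 000101110000000

Burst at position 3, length 5


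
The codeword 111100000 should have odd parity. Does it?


Number of 1s: 4

No, parity error (4 ones)


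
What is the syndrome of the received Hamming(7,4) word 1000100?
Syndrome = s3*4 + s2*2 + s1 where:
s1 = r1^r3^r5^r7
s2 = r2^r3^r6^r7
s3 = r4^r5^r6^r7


s1=0, s2=0, s3=1

Syndrome = 4 (error at position 4)


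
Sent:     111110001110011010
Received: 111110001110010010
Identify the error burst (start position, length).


XOR: 000000000000001000

Burst at position 14, length 1


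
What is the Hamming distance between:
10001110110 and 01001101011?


XOR: 11000011101
Count of 1s: 6

6


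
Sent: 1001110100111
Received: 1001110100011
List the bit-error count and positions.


XOR: 0000000000100

1 error(s) at position(s): 10


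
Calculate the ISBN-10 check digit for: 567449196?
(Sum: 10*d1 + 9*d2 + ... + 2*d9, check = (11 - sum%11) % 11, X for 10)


Weighted sum: 300
300 mod 11 = 3

Check digit: 8


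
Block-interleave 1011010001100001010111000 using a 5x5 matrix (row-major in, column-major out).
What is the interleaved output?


Matrix:
  10110
  10001
  10000
  10101
  11000
Read columns: 1111100001100101000001010

1111100001100101000001010


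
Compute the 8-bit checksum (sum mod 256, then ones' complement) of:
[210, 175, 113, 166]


Sum = 664 mod 256 = 152
Complement = 103

103


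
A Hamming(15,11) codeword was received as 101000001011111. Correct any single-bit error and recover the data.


Syndrome = 0: no error detected

Data: 10001011111 (no errors)


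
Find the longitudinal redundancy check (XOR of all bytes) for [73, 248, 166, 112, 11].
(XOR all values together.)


XOR chain: 73 ^ 248 ^ 166 ^ 112 ^ 11 = 108

108


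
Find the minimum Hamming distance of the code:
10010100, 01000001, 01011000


Comparing all pairs, minimum distance: 3
Can detect 2 errors, correct 1 errors

3


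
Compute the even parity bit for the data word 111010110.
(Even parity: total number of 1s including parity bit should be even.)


Number of 1s in data: 6
Parity bit: 0

0


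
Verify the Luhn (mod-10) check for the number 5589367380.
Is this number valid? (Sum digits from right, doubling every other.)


Luhn sum = 49
49 mod 10 = 9

Invalid (Luhn sum mod 10 = 9)


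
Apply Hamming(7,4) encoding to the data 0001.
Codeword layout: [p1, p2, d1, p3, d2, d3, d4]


Parity bits: p1=1, p2=1, p3=1

1101001


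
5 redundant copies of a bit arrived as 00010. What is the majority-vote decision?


Ones: 1 out of 5
Threshold: 3

0 (1/5 voted 1)


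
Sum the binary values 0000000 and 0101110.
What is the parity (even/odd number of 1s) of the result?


0000000 = 0
0101110 = 46
Sum = 46 = 101110
1s count = 4

even parity (4 ones in 101110)


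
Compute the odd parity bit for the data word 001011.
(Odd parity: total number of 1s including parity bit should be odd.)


Number of 1s in data: 3
Parity bit: 0

0


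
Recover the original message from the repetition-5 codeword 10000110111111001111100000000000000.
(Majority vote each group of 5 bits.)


Groups: 10000, 11011, 11110, 01111, 10000, 00000, 00000
Majority votes: 0111000

0111000


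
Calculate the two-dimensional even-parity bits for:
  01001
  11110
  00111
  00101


Row parities: 0010
Column parities: 10101

Row P: 0010, Col P: 10101, Corner: 1


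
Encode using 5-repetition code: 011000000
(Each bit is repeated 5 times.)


Each bit -> 5 copies

000001111111111000000000000000000000000000000


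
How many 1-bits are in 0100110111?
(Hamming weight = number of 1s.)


Counting 1s in 0100110111

6


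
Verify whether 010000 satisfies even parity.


Number of 1s: 1

No, parity error (1 ones)


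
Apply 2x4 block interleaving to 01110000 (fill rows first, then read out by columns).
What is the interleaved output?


Matrix:
  0111
  0000
Read columns: 00101010

00101010


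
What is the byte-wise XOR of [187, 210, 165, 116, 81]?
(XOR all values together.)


XOR chain: 187 ^ 210 ^ 165 ^ 116 ^ 81 = 233

233


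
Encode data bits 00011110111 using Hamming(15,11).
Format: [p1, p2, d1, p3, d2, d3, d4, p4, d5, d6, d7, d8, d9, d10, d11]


Parity bits: p1=1, p2=1, p3=0, p4=0

110000101110111


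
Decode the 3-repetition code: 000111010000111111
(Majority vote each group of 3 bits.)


Groups: 000, 111, 010, 000, 111, 111
Majority votes: 010011

010011


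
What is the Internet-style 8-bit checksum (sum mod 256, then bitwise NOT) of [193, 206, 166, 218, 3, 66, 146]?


Sum = 998 mod 256 = 230
Complement = 25

25


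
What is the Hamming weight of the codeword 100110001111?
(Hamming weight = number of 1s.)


Counting 1s in 100110001111

7


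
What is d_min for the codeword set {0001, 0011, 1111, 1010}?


Comparing all pairs, minimum distance: 1
Can detect 0 errors, correct 0 errors

1


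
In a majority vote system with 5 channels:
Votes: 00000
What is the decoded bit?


Ones: 0 out of 5
Threshold: 3

0 (0/5 voted 1)


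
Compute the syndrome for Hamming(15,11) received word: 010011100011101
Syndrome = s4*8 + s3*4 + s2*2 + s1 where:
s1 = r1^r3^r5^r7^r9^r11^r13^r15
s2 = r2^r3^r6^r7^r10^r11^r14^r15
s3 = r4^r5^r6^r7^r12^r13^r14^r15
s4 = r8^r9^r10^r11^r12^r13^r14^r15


s1=1, s2=1, s3=0, s4=0

Syndrome = 3 (error at position 3)


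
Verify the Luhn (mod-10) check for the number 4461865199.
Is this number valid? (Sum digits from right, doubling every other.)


Luhn sum = 49
49 mod 10 = 9

Invalid (Luhn sum mod 10 = 9)


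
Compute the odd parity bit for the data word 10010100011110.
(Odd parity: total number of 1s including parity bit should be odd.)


Number of 1s in data: 7
Parity bit: 0

0


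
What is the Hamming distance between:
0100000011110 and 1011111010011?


XOR: 1111111001101
Count of 1s: 10

10


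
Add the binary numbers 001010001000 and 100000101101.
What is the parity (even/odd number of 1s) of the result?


001010001000 = 648
100000101101 = 2093
Sum = 2741 = 101010110101
1s count = 7

odd parity (7 ones in 101010110101)


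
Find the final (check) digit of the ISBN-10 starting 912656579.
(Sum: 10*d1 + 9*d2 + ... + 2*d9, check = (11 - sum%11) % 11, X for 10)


Weighted sum: 276
276 mod 11 = 1

Check digit: X


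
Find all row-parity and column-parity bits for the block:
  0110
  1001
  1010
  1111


Row parities: 0000
Column parities: 1010

Row P: 0000, Col P: 1010, Corner: 0


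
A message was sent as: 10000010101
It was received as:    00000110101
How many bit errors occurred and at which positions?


XOR: 10000100000

2 error(s) at position(s): 0, 5


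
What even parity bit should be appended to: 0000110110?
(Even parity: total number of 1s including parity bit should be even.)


Number of 1s in data: 4
Parity bit: 0

0


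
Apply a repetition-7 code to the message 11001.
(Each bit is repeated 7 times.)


Each bit -> 7 copies

11111111111111000000000000001111111


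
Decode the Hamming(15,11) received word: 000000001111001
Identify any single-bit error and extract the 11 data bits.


Syndrome = 11: error at position 11

Data: 00001101001 (corrected bit 11)


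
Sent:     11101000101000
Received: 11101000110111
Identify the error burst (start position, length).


XOR: 00000000011111

Burst at position 9, length 5


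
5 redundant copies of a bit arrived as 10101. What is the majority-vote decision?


Ones: 3 out of 5
Threshold: 3

1 (3/5 voted 1)


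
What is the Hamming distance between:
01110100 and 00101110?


XOR: 01011010
Count of 1s: 4

4


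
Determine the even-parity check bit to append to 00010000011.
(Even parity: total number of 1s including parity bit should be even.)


Number of 1s in data: 3
Parity bit: 1

1


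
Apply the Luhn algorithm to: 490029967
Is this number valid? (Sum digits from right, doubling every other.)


Luhn sum = 43
43 mod 10 = 3

Invalid (Luhn sum mod 10 = 3)


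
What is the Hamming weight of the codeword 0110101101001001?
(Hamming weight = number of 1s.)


Counting 1s in 0110101101001001

8


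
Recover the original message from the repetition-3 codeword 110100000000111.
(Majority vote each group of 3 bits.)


Groups: 110, 100, 000, 000, 111
Majority votes: 10001

10001


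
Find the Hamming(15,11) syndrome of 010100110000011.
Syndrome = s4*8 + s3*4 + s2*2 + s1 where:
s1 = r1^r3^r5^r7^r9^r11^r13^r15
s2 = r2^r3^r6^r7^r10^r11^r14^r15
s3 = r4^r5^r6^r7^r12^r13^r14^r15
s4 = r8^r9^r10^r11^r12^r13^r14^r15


s1=0, s2=0, s3=0, s4=1

Syndrome = 8 (error at position 8)


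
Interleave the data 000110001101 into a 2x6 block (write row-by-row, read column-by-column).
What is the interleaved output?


Matrix:
  000110
  001101
Read columns: 000001111001

000001111001


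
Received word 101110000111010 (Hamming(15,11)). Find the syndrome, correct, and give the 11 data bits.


Syndrome = 0: no error detected

Data: 11000111010 (no errors)


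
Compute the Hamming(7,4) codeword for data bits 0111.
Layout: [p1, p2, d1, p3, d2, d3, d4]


Parity bits: p1=0, p2=0, p3=1

0001111


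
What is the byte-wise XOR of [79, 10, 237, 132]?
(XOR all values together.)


XOR chain: 79 ^ 10 ^ 237 ^ 132 = 44

44


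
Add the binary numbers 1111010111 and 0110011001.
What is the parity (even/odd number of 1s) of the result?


1111010111 = 983
0110011001 = 409
Sum = 1392 = 10101110000
1s count = 5

odd parity (5 ones in 10101110000)


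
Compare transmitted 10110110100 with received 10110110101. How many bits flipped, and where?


XOR: 00000000001

1 error(s) at position(s): 10


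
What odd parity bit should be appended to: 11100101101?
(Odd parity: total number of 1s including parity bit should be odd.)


Number of 1s in data: 7
Parity bit: 0

0


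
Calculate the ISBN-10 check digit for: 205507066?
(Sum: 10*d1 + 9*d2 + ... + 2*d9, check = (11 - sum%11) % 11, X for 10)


Weighted sum: 160
160 mod 11 = 6

Check digit: 5


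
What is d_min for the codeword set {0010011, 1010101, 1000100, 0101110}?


Comparing all pairs, minimum distance: 2
Can detect 1 errors, correct 0 errors

2


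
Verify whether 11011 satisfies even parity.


Number of 1s: 4

Yes, parity is correct (4 ones)


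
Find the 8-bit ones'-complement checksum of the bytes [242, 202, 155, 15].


Sum = 614 mod 256 = 102
Complement = 153

153


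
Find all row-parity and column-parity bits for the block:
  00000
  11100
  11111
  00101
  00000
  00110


Row parities: 011000
Column parities: 00000

Row P: 011000, Col P: 00000, Corner: 0


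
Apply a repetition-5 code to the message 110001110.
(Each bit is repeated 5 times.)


Each bit -> 5 copies

111111111100000000000000011111111111111100000


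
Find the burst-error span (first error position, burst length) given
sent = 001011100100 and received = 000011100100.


XOR: 001000000000

Burst at position 2, length 1


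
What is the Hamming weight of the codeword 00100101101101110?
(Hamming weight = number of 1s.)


Counting 1s in 00100101101101110

9


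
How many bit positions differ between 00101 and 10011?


XOR: 10110
Count of 1s: 3

3


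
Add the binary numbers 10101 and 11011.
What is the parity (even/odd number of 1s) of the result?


10101 = 21
11011 = 27
Sum = 48 = 110000
1s count = 2

even parity (2 ones in 110000)


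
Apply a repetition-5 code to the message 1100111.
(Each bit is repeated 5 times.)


Each bit -> 5 copies

11111111110000000000111111111111111


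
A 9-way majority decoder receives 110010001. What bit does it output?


Ones: 4 out of 9
Threshold: 5

0 (4/9 voted 1)


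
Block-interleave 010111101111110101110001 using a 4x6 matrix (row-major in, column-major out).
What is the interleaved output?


Matrix:
  010111
  101111
  110101
  110001
Read columns: 011110110100111011001111

011110110100111011001111


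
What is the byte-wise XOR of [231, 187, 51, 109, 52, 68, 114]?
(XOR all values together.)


XOR chain: 231 ^ 187 ^ 51 ^ 109 ^ 52 ^ 68 ^ 114 = 0

0


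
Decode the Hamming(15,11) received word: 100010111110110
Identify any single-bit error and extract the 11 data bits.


Syndrome = 0: no error detected

Data: 01011110110 (no errors)


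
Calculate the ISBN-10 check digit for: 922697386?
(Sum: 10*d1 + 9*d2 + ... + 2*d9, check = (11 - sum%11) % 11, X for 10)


Weighted sum: 303
303 mod 11 = 6

Check digit: 5


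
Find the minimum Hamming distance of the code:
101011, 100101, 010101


Comparing all pairs, minimum distance: 2
Can detect 1 errors, correct 0 errors

2


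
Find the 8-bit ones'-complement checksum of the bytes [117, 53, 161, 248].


Sum = 579 mod 256 = 67
Complement = 188

188


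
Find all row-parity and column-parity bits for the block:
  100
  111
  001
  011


Row parities: 1110
Column parities: 001

Row P: 1110, Col P: 001, Corner: 1


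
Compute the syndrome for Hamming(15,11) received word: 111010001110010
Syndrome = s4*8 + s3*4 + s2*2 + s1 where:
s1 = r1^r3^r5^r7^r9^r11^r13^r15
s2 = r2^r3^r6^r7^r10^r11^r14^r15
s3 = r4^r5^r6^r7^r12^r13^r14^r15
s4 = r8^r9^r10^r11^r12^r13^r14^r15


s1=1, s2=1, s3=0, s4=0

Syndrome = 3 (error at position 3)


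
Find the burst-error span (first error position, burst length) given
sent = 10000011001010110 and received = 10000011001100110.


XOR: 00000000000110000

Burst at position 11, length 2


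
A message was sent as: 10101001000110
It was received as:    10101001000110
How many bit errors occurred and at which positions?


XOR: 00000000000000

0 errors (received matches sent)


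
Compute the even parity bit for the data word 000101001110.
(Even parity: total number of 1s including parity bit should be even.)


Number of 1s in data: 5
Parity bit: 1

1


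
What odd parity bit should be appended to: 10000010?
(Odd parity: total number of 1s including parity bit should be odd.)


Number of 1s in data: 2
Parity bit: 1

1


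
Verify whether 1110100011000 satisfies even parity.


Number of 1s: 6

Yes, parity is correct (6 ones)


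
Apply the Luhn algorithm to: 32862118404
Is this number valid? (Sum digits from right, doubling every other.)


Luhn sum = 38
38 mod 10 = 8

Invalid (Luhn sum mod 10 = 8)


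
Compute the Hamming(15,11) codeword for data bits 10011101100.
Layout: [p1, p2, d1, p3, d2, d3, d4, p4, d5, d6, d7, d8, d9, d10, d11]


Parity bits: p1=0, p2=1, p3=1, p4=0

011100101101100


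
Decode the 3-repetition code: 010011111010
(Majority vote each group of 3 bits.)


Groups: 010, 011, 111, 010
Majority votes: 0110

0110


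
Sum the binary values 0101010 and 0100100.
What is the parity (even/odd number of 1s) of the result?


0101010 = 42
0100100 = 36
Sum = 78 = 1001110
1s count = 4

even parity (4 ones in 1001110)


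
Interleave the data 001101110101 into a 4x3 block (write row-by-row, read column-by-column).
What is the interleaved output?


Matrix:
  001
  101
  110
  101
Read columns: 011100101101

011100101101


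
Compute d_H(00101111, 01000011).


XOR: 01101100
Count of 1s: 4

4


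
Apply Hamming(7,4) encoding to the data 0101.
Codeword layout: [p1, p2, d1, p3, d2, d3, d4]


Parity bits: p1=0, p2=1, p3=0

0100101


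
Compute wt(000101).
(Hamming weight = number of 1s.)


Counting 1s in 000101

2


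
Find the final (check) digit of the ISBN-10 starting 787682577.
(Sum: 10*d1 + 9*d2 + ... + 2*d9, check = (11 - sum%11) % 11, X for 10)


Weighted sum: 353
353 mod 11 = 1

Check digit: X


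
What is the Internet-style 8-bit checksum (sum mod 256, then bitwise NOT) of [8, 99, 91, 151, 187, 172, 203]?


Sum = 911 mod 256 = 143
Complement = 112

112


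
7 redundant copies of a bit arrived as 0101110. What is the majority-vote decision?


Ones: 4 out of 7
Threshold: 4

1 (4/7 voted 1)


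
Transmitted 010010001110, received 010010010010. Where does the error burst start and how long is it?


XOR: 000000011100

Burst at position 7, length 3


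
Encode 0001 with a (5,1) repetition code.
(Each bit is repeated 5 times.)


Each bit -> 5 copies

00000000000000011111


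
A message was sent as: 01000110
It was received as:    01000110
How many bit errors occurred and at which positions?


XOR: 00000000

0 errors (received matches sent)


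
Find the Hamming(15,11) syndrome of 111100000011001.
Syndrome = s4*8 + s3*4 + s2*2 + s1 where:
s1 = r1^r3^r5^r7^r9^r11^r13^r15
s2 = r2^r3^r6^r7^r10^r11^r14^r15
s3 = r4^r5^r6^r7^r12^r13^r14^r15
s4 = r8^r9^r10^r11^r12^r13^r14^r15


s1=0, s2=0, s3=1, s4=1

Syndrome = 12 (error at position 12)


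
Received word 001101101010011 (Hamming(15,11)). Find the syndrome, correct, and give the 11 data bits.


Syndrome = 5: error at position 5

Data: 11111010011 (corrected bit 5)


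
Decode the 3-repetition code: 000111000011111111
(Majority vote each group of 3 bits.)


Groups: 000, 111, 000, 011, 111, 111
Majority votes: 010111

010111


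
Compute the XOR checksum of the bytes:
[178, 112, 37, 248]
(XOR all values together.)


XOR chain: 178 ^ 112 ^ 37 ^ 248 = 31

31


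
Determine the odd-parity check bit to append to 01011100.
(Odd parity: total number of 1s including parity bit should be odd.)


Number of 1s in data: 4
Parity bit: 1

1


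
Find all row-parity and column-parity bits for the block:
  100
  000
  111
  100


Row parities: 1011
Column parities: 111

Row P: 1011, Col P: 111, Corner: 1


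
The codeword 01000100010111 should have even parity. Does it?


Number of 1s: 6

Yes, parity is correct (6 ones)


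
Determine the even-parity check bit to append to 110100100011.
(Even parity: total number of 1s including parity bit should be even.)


Number of 1s in data: 6
Parity bit: 0

0


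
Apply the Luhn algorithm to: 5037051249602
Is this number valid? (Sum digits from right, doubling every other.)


Luhn sum = 40
40 mod 10 = 0

Valid (Luhn sum mod 10 = 0)


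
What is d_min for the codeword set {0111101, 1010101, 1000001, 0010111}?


Comparing all pairs, minimum distance: 2
Can detect 1 errors, correct 0 errors

2


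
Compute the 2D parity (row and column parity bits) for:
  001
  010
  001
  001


Row parities: 1111
Column parities: 011

Row P: 1111, Col P: 011, Corner: 0


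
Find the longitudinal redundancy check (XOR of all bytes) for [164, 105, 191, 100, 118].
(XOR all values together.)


XOR chain: 164 ^ 105 ^ 191 ^ 100 ^ 118 = 96

96


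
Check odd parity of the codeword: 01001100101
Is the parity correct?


Number of 1s: 5

Yes, parity is correct (5 ones)


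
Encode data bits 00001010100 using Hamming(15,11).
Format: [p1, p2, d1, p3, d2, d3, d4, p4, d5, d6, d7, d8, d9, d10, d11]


Parity bits: p1=1, p2=1, p3=1, p4=1

110100011010100


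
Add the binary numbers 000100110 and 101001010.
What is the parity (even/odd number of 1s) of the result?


000100110 = 38
101001010 = 330
Sum = 368 = 101110000
1s count = 4

even parity (4 ones in 101110000)


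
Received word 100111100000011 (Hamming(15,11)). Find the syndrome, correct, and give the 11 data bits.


Syndrome = 0: no error detected

Data: 01110000011 (no errors)


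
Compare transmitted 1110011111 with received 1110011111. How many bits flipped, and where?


XOR: 0000000000

0 errors (received matches sent)


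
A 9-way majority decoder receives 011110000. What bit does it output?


Ones: 4 out of 9
Threshold: 5

0 (4/9 voted 1)


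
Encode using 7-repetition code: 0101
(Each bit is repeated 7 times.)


Each bit -> 7 copies

0000000111111100000001111111


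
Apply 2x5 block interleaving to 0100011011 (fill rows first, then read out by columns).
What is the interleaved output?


Matrix:
  01000
  11011
Read columns: 0111000101

0111000101


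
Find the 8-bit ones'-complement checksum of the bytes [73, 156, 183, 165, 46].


Sum = 623 mod 256 = 111
Complement = 144

144


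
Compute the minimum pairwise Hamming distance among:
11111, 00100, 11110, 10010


Comparing all pairs, minimum distance: 1
Can detect 0 errors, correct 0 errors

1


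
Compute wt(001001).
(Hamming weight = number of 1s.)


Counting 1s in 001001

2


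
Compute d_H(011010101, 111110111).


XOR: 100100010
Count of 1s: 3

3


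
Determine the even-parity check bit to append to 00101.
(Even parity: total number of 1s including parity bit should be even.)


Number of 1s in data: 2
Parity bit: 0

0


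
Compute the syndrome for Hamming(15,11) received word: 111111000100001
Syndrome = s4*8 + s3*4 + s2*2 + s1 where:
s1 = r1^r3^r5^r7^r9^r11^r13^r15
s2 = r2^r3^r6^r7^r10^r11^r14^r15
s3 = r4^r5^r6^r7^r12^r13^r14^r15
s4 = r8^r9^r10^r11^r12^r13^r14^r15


s1=0, s2=1, s3=0, s4=0

Syndrome = 2 (error at position 2)


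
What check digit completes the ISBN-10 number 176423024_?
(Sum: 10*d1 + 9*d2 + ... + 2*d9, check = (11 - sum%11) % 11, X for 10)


Weighted sum: 190
190 mod 11 = 3

Check digit: 8


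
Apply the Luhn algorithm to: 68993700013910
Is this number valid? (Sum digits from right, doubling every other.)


Luhn sum = 60
60 mod 10 = 0

Valid (Luhn sum mod 10 = 0)
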